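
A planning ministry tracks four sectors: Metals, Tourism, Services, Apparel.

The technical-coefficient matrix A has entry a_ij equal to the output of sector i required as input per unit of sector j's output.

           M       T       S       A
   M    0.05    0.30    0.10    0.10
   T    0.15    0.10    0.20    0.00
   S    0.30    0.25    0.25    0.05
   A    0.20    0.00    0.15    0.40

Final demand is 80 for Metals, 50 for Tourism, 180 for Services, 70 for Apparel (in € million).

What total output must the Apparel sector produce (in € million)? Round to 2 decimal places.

x_A = 289.67

I − A =
  [   0.95    -0.30    -0.10    -0.10]
  [  -0.15     0.90    -0.20     0.00]
  [  -0.30    -0.25     0.75    -0.05]
  [  -0.20     0.00    -0.15     0.60]
Compute the cofactors C_ij = (−1)^(i+j)·(3×3 minor ij) of I−A; the adjugate is their transpose:
adj(I−A) = Cᵀ =
  [ 0.368250   0.151500   0.103500   0.070000]
  [ 0.104375   0.381875   0.121250   0.027500]
  [ 0.193500   0.194500   0.468000   0.071250]
  [ 0.171125   0.099125   0.151500   0.511250]
det(I−A) = Σ_j (I−A)_1j·C_1j = (0.95)(0.368250) + (-0.30)(0.104375) + (-0.10)(0.193500) + (-0.10)(0.171125) = 0.2820625
(I − A)⁻¹ = adj(I−A) / det(I−A) ≈
  [   1.3056     0.5371     0.3669     0.2482]
  [   0.3700     1.3539     0.4299     0.0975]
  [   0.6860     0.6896     1.6592     0.2526]
  [   0.6067     0.3514     0.5371     1.8125]
x = (I − A)⁻¹ d = adj(I−A)·d / det(I−A), with det(I−A) = 0.2820625:
  x_M = (0.368250·80 + 0.151500·50 + 0.103500·180 + 0.070000·70) / 0.2820625 = 60.565 / 0.2820625 ≈ 214.72
  x_T = (0.104375·80 + 0.381875·50 + 0.121250·180 + 0.027500·70) / 0.2820625 = 51.19375 / 0.2820625 ≈ 181.50
  x_S = (0.193500·80 + 0.194500·50 + 0.468000·180 + 0.071250·70) / 0.2820625 = 114.4325 / 0.2820625 ≈ 405.70
  x_A = (0.171125·80 + 0.099125·50 + 0.151500·180 + 0.511250·70) / 0.2820625 = 81.70375 / 0.2820625 ≈ 289.67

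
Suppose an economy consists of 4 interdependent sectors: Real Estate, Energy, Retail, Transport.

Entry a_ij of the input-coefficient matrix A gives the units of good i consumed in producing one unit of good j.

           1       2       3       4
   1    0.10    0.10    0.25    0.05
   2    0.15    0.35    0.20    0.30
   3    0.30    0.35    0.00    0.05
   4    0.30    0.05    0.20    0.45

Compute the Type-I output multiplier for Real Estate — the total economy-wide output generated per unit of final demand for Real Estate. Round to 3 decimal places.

m_1 = 5.315

I − A =
  [   0.90    -0.10    -0.25    -0.05]
  [  -0.15     0.65    -0.20    -0.30]
  [  -0.30    -0.35     1.00    -0.05]
  [  -0.30    -0.05    -0.20     0.55]
Compute the cofactors C_ij = (−1)^(i+j)·(3×3 minor ij) of I−A; the adjugate is their transpose:
adj(I−A) = Cᵀ =
  [ 0.276000   0.108750   0.109625   0.094375]
  [ 0.225000   0.423000   0.194625   0.268875]
  [ 0.173250   0.189000   0.280875   0.144375]
  [ 0.234000   0.166500   0.179625   0.439125]
det(I−A) = Σ_j (I−A)_1j·C_1j = (0.90)(0.276000) + (-0.10)(0.225000) + (-0.25)(0.173250) + (-0.05)(0.234000) = 0.1708875
(I − A)⁻¹ = adj(I−A) / det(I−A) ≈
  [   1.6151     0.6364     0.6415     0.5523]
  [   1.3167     2.4753     1.1389     1.5734]
  [   1.0138     1.1060     1.6436     0.8449]
  [   1.3693     0.9743     1.0511     2.5697]
The output multiplier for sector j is the column-j sum of the Leontief inverse (I − A)⁻¹ = adj(I−A) / det(I−A).
Column 1 of adj(I−A): (0.276000, 0.225000, 0.173250, 0.234000); det(I−A) = 0.1708875.
m_1 = (0.276000 + 0.225000 + 0.173250 + 0.234000) / 0.1708875 = 0.90825 / 0.1708875 ≈ 5.315.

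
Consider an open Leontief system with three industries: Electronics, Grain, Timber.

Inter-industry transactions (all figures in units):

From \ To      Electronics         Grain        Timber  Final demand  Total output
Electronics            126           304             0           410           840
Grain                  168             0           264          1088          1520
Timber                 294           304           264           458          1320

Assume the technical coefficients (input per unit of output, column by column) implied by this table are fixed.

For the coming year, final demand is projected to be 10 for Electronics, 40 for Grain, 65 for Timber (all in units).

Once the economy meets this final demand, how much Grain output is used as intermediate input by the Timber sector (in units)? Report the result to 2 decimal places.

z_GT = 22.05

Technical coefficients a_ij = z_ij / X_j:
  a_EE = 126/840 = 0.15, a_GE = 168/840 = 0.20, a_TE = 294/840 = 0.35
  a_EG = 304/1520 = 0.20, a_GG = 0/1520 = 0.00, a_TG = 304/1520 = 0.20
  a_ET = 0/1320 = 0.00, a_GT = 264/1320 = 0.20, a_TT = 264/1320 = 0.20
I − A =
  [   0.85    -0.20     0.00]
  [  -0.20     1.00    -0.20]
  [  -0.35    -0.20     0.80]
Cofactors of I−A, C_ij = (−1)^(i+j)·(minor ij) (rows/columns in the sector order above):
  C_11 = (1.00)(0.80) − (-0.20)(-0.20) = 0.7600
  C_12 = −[(-0.20)(0.80) − (-0.20)(-0.35)] = 0.2300
  C_13 = (-0.20)(-0.20) − (1.00)(-0.35) = 0.3900
  C_21 = −[(-0.20)(0.80) − (0.00)(-0.20)] = 0.1600
  C_22 = (0.85)(0.80) − (0.00)(-0.35) = 0.6800
  C_23 = −[(0.85)(-0.20) − (-0.20)(-0.35)] = 0.2400
  C_31 = (-0.20)(-0.20) − (0.00)(1.00) = 0.0400
  C_32 = −[(0.85)(-0.20) − (0.00)(-0.20)] = 0.1700
  C_33 = (0.85)(1.00) − (-0.20)(-0.20) = 0.8100
det(I−A) = Σ_j (I−A)_1j·C_1j = (0.85)(0.7600) + (-0.20)(0.2300) + (0.00)(0.3900) = 0.6000
adj(I−A) = Cᵀ =
  [ 0.7600   0.1600   0.0400]
  [ 0.2300   0.6800   0.1700]
  [ 0.3900   0.2400   0.8100]
(I − A)⁻¹ = adj(I−A) / det(I−A) ≈
  [   1.2667     0.2667     0.0667]
  [   0.3833     1.1333     0.2833]
  [   0.6500     0.4000     1.3500]
First solve x = (I − A)⁻¹ d = adj(I−A)·d / det(I−A); in particular x_T = (0.3900·10 + 0.2400·40 + 0.8100·65) / 0.6000 = 66.15 / 0.6000 = 110.2500.
Intermediate flow from G to T: z_GT = a_GT · x_T = 0.20 × 66.15 / 0.6000 = 13.23 / 0.6000 = 22.05.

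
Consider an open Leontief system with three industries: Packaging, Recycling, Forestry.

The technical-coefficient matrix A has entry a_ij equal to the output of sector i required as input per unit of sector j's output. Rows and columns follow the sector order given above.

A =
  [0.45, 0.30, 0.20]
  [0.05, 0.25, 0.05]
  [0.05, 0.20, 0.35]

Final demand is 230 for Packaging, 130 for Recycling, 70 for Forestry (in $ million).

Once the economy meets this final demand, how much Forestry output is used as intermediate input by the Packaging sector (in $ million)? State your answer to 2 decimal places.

I − A =
  [   0.55    -0.30    -0.20]
  [  -0.05     0.75    -0.05]
  [  -0.05    -0.20     0.65]
Cofactors of I−A, C_ij = (−1)^(i+j)·(minor ij) (rows/columns in the sector order above):
  C_11 = (0.75)(0.65) − (-0.05)(-0.20) = 0.4775
  C_12 = −[(-0.05)(0.65) − (-0.05)(-0.05)] = 0.0350
  C_13 = (-0.05)(-0.20) − (0.75)(-0.05) = 0.0475
  C_21 = −[(-0.30)(0.65) − (-0.20)(-0.20)] = 0.2350
  C_22 = (0.55)(0.65) − (-0.20)(-0.05) = 0.3475
  C_23 = −[(0.55)(-0.20) − (-0.30)(-0.05)] = 0.1250
  C_31 = (-0.30)(-0.05) − (-0.20)(0.75) = 0.1650
  C_32 = −[(0.55)(-0.05) − (-0.20)(-0.05)] = 0.0375
  C_33 = (0.55)(0.75) − (-0.30)(-0.05) = 0.3975
det(I−A) = Σ_j (I−A)_1j·C_1j = (0.55)(0.4775) + (-0.30)(0.0350) + (-0.20)(0.0475) = 0.242625
adj(I−A) = Cᵀ =
  [ 0.4775   0.2350   0.1650]
  [ 0.0350   0.3475   0.0375]
  [ 0.0475   0.1250   0.3975]
(I − A)⁻¹ = adj(I−A) / det(I−A) ≈
  [   1.9681     0.9686     0.6801]
  [   0.1443     1.4323     0.1546]
  [   0.1958     0.5152     1.6383]
First solve x = (I − A)⁻¹ d = adj(I−A)·d / det(I−A); in particular x_P = (0.4775·230 + 0.2350·130 + 0.1650·70) / 0.242625 = 151.925 / 0.242625 ≈ 626.1721.
Intermediate flow from F to P: z_FP = a_FP · x_P = 0.05 × 151.925 / 0.242625 = 7.59625 / 0.242625 ≈ 31.31.

z_FP = 31.31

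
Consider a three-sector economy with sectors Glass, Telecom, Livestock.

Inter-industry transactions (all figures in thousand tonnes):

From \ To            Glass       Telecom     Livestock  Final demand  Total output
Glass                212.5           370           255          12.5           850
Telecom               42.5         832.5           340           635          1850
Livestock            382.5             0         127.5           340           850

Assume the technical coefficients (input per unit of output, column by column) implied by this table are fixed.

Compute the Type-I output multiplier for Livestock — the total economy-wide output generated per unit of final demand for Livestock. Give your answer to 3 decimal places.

m_L = 4.151

Technical coefficients a_ij = z_ij / X_j:
  a_GG = 212.5/850 = 0.25, a_TG = 42.5/850 = 0.05, a_LG = 382.5/850 = 0.45
  a_GT = 370/1850 = 0.20, a_TT = 832.5/1850 = 0.45, a_LT = 0/1850 = 0.00
  a_GL = 255/850 = 0.30, a_TL = 340/850 = 0.40, a_LL = 127.5/850 = 0.15
I − A =
  [   0.75    -0.20    -0.30]
  [  -0.05     0.55    -0.40]
  [  -0.45     0.00     0.85]
Cofactors of I−A, C_ij = (−1)^(i+j)·(minor ij) (rows/columns in the sector order above):
  C_11 = (0.55)(0.85) − (-0.40)(0.00) = 0.4675
  C_12 = −[(-0.05)(0.85) − (-0.40)(-0.45)] = 0.2225
  C_13 = (-0.05)(0.00) − (0.55)(-0.45) = 0.2475
  C_21 = −[(-0.20)(0.85) − (-0.30)(0.00)] = 0.1700
  C_22 = (0.75)(0.85) − (-0.30)(-0.45) = 0.5025
  C_23 = −[(0.75)(0.00) − (-0.20)(-0.45)] = 0.0900
  C_31 = (-0.20)(-0.40) − (-0.30)(0.55) = 0.2450
  C_32 = −[(0.75)(-0.40) − (-0.30)(-0.05)] = 0.3150
  C_33 = (0.75)(0.55) − (-0.20)(-0.05) = 0.4025
det(I−A) = Σ_j (I−A)_1j·C_1j = (0.75)(0.4675) + (-0.20)(0.2225) + (-0.30)(0.2475) = 0.231875
adj(I−A) = Cᵀ =
  [ 0.4675   0.1700   0.2450]
  [ 0.2225   0.5025   0.3150]
  [ 0.2475   0.0900   0.4025]
(I − A)⁻¹ = adj(I−A) / det(I−A) ≈
  [   2.0162     0.7332     1.0566]
  [   0.9596     2.1671     1.3585]
  [   1.0674     0.3881     1.7358]
The output multiplier for sector j is the column-j sum of the Leontief inverse (I − A)⁻¹ = adj(I−A) / det(I−A).
Column L of adj(I−A): (0.2450, 0.3150, 0.4025); det(I−A) = 0.231875.
m_L = (0.2450 + 0.3150 + 0.4025) / 0.231875 = 0.9625 / 0.231875 ≈ 4.151.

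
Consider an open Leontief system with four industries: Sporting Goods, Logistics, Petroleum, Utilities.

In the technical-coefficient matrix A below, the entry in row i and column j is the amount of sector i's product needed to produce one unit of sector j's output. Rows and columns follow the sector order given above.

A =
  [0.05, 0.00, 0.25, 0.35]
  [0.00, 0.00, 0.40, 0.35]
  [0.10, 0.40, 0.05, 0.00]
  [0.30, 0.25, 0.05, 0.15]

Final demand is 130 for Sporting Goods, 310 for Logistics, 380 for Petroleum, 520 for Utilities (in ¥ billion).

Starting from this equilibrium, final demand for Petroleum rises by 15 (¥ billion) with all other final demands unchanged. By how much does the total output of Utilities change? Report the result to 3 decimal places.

Δx_U = 7.508

I − A =
  [   0.95     0.00    -0.25    -0.35]
  [   0.00     1.00    -0.40    -0.35]
  [  -0.10    -0.40     0.95     0.00]
  [  -0.30    -0.25    -0.05     0.85]
Compute the cofactors C_ij = (−1)^(i+j)·(3×3 minor ij) of I−A; the adjugate is their transpose:
adj(I−A) = Cᵀ =
  [ 0.581375   0.175125   0.243125   0.311500]
  [ 0.135500   0.644375   0.323875   0.321125]
  [ 0.118250   0.289750   0.619375   0.168000]
  [ 0.252000   0.268375   0.217500   0.725500]
det(I−A) = Σ_j (I−A)_1j·C_1j = (0.95)(0.581375) + (0.00)(0.135500) + (-0.25)(0.118250) + (-0.35)(0.252000) = 0.43454375
(I − A)⁻¹ = adj(I−A) / det(I−A) ≈
  [   1.3379     0.4030     0.5595     0.7168]
  [   0.3118     1.4829     0.7453     0.7390]
  [   0.2721     0.6668     1.4253     0.3866]
  [   0.5799     0.6176     0.5005     1.6696]
Δx = (I − A)⁻¹ Δd with Δd having +15 in the Petroleum component and 0 elsewhere.
So Δx_U = L_UP · (+15), where L_UP = adj(I−A)_UP / det(I−A) = 0.217500 / 0.43454375.
Δx_U = 0.217500 × (+15) / 0.43454375 = 3.2625 / 0.43454375 ≈ 7.508.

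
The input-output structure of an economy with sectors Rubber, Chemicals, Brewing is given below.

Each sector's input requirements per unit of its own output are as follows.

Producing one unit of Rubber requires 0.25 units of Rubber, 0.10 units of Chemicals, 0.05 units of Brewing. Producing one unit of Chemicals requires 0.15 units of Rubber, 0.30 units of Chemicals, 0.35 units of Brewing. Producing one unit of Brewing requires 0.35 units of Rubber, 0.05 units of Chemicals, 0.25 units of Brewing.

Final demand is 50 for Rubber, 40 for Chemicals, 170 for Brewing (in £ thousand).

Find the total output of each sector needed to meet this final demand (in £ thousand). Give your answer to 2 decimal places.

I − A =
  [   0.75    -0.15    -0.35]
  [  -0.10     0.70    -0.05]
  [  -0.05    -0.35     0.75]
Cofactors of I−A, C_ij = (−1)^(i+j)·(minor ij) (rows/columns in the sector order above):
  C_11 = (0.70)(0.75) − (-0.05)(-0.35) = 0.5075
  C_12 = −[(-0.10)(0.75) − (-0.05)(-0.05)] = 0.0775
  C_13 = (-0.10)(-0.35) − (0.70)(-0.05) = 0.0700
  C_21 = −[(-0.15)(0.75) − (-0.35)(-0.35)] = 0.2350
  C_22 = (0.75)(0.75) − (-0.35)(-0.05) = 0.5450
  C_23 = −[(0.75)(-0.35) − (-0.15)(-0.05)] = 0.2700
  C_31 = (-0.15)(-0.05) − (-0.35)(0.70) = 0.2525
  C_32 = −[(0.75)(-0.05) − (-0.35)(-0.10)] = 0.0725
  C_33 = (0.75)(0.70) − (-0.15)(-0.10) = 0.5100
det(I−A) = Σ_j (I−A)_1j·C_1j = (0.75)(0.5075) + (-0.15)(0.0775) + (-0.35)(0.0700) = 0.3445
adj(I−A) = Cᵀ =
  [ 0.5075   0.2350   0.2525]
  [ 0.0775   0.5450   0.0725]
  [ 0.0700   0.2700   0.5100]
(I − A)⁻¹ = adj(I−A) / det(I−A) ≈
  [   1.4731     0.6821     0.7329]
  [   0.2250     1.5820     0.2104]
  [   0.2032     0.7837     1.4804]
x = (I − A)⁻¹ d = adj(I−A)·d / det(I−A), with det(I−A) = 0.3445:
  x_R = (0.5075·50 + 0.2350·40 + 0.2525·170) / 0.3445 = 77.70 / 0.3445 ≈ 225.54
  x_C = (0.0775·50 + 0.5450·40 + 0.0725·170) / 0.3445 = 38.00 / 0.3445 ≈ 110.30
  x_B = (0.0700·50 + 0.2700·40 + 0.5100·170) / 0.3445 = 101.00 / 0.3445 ≈ 293.18

x_R = 225.54, x_C = 110.30, x_B = 293.18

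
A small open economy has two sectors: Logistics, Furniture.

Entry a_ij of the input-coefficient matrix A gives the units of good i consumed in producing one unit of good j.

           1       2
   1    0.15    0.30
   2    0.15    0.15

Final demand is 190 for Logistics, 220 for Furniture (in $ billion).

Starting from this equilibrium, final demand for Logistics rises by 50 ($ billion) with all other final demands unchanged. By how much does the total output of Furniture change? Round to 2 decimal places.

I − A =
  [   0.85    -0.30]
  [  -0.15     0.85]
det(I−A) = (0.85)(0.85) − (-0.30)(-0.15) = 0.6775
adj(I−A) = [[0.85, 0.30], [0.15, 0.85]]
(I − A)⁻¹ = adj(I−A) / det(I−A) ≈
  [   1.2546     0.4428]
  [   0.2214     1.2546]
Δx = (I − A)⁻¹ Δd with Δd having +50 in the Logistics component and 0 elsewhere.
So Δx_2 = L_21 · (+50), where L_21 = adj(I−A)_21 / det(I−A) = 0.15 / 0.6775.
Δx_2 = 0.15 × (+50) / 0.6775 = 7.50 / 0.6775 ≈ 11.07.

Δx_2 = 11.07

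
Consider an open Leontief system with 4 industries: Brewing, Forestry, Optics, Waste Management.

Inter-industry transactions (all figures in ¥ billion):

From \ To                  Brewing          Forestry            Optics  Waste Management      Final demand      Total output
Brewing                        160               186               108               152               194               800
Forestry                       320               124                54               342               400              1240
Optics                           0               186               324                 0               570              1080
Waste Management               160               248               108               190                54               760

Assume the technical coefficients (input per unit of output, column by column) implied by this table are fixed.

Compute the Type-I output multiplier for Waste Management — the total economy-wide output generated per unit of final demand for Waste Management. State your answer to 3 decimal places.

Technical coefficients a_ij = z_ij / X_j:
  a_11 = 160/800 = 0.20, a_21 = 320/800 = 0.40, a_31 = 0/800 = 0.00, a_41 = 160/800 = 0.20
  a_12 = 186/1240 = 0.15, a_22 = 124/1240 = 0.10, a_32 = 186/1240 = 0.15, a_42 = 248/1240 = 0.20
  a_13 = 108/1080 = 0.10, a_23 = 54/1080 = 0.05, a_33 = 324/1080 = 0.30, a_43 = 108/1080 = 0.10
  a_14 = 152/760 = 0.20, a_24 = 342/760 = 0.45, a_34 = 0/760 = 0.00, a_44 = 190/760 = 0.25
I − A =
  [   0.80    -0.15    -0.10    -0.20]
  [  -0.40     0.90    -0.05    -0.45]
  [   0.00    -0.15     0.70     0.00]
  [  -0.20    -0.20    -0.10     0.75]
Compute the cofactors C_ij = (−1)^(i+j)·(3×3 minor ij) of I−A; the adjugate is their transpose:
adj(I−A) = Cᵀ =
  [ 0.397125   0.121000   0.090875   0.178500]
  [ 0.273000   0.392000   0.111000   0.308000]
  [ 0.058500   0.084000   0.357500   0.066000]
  [ 0.186500   0.148000   0.101500   0.450000]
det(I−A) = Σ_j (I−A)_1j·C_1j = (0.80)(0.397125) + (-0.15)(0.273000) + (-0.10)(0.058500) + (-0.20)(0.186500) = 0.2336
(I − A)⁻¹ = adj(I−A) / det(I−A) ≈
  [   1.7000     0.5180     0.3890     0.7641]
  [   1.1687     1.6781     0.4752     1.3185]
  [   0.2504     0.3596     1.5304     0.2825]
  [   0.7984     0.6336     0.4345     1.9264]
The output multiplier for sector j is the column-j sum of the Leontief inverse (I − A)⁻¹ = adj(I−A) / det(I−A).
Column 4 of adj(I−A): (0.178500, 0.308000, 0.066000, 0.450000); det(I−A) = 0.2336.
m_4 = (0.178500 + 0.308000 + 0.066000 + 0.450000) / 0.2336 = 1.0025 / 0.2336 ≈ 4.292.

m_4 = 4.292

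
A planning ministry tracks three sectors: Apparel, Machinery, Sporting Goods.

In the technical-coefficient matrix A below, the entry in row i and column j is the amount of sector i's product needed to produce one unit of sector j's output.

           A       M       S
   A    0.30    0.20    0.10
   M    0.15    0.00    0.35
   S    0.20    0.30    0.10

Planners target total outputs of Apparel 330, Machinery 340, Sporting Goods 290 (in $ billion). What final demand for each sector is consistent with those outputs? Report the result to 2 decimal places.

I − A =
  [   0.70    -0.20    -0.10]
  [  -0.15     1.00    -0.35]
  [  -0.20    -0.30     0.90]
d = (I − A) x:
  d_A = (+0.70)·330 + (-0.20)·340 + (-0.10)·290 = 134.00
  d_M = (-0.15)·330 + (+1.00)·340 + (-0.35)·290 = 189.00
  d_S = (-0.20)·330 + (-0.30)·340 + (+0.90)·290 = 93.00

d_A = 134.00, d_M = 189.00, d_S = 93.00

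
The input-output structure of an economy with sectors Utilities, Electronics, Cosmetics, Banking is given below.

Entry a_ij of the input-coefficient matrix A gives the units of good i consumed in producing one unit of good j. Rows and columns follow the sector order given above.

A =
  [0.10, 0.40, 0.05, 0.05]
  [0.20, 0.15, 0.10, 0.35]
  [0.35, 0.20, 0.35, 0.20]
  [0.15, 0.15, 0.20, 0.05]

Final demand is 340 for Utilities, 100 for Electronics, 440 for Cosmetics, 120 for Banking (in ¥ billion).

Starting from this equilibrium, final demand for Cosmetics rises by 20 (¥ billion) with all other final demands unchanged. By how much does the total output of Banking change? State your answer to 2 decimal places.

I − A =
  [   0.90    -0.40    -0.05    -0.05]
  [  -0.20     0.85    -0.10    -0.35]
  [  -0.35    -0.20     0.65    -0.20]
  [  -0.15    -0.15    -0.20     0.95]
Compute the cofactors C_ij = (−1)^(i+j)·(3×3 minor ij) of I−A; the adjugate is their transpose:
adj(I−A) = Cᵀ =
  [ 0.420750   0.248875   0.113000   0.137625]
  [ 0.210375   0.493250   0.161875   0.226875]
  [ 0.344250   0.344125   0.574625   0.265875]
  [ 0.172125   0.189625   0.164375   0.396375]
det(I−A) = Σ_j (I−A)_1j·C_1j = (0.90)(0.420750) + (-0.40)(0.210375) + (-0.05)(0.344250) + (-0.05)(0.172125) = 0.26870625
(I − A)⁻¹ = adj(I−A) / det(I−A) ≈
  [   1.5658     0.9262     0.4205     0.5122]
  [   0.7829     1.8356     0.6024     0.8443]
  [   1.2811     1.2807     2.1385     0.9895]
  [   0.6406     0.7057     0.6117     1.4751]
Δx = (I − A)⁻¹ Δd with Δd having +20 in the Cosmetics component and 0 elsewhere.
So Δx_B = L_BC · (+20), where L_BC = adj(I−A)_BC / det(I−A) = 0.164375 / 0.26870625.
Δx_B = 0.164375 × (+20) / 0.26870625 = 3.2875 / 0.26870625 ≈ 12.23.

Δx_B = 12.23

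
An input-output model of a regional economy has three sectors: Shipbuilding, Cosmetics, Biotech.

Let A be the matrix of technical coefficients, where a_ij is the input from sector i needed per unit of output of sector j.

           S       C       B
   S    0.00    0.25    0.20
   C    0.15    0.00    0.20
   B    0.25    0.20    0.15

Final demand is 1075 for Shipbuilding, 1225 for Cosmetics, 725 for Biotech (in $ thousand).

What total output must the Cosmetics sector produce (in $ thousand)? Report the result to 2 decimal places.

x_C = 1884.89

I − A =
  [   1.00    -0.25    -0.20]
  [  -0.15     1.00    -0.20]
  [  -0.25    -0.20     0.85]
Cofactors of I−A, C_ij = (−1)^(i+j)·(minor ij) (rows/columns in the sector order above):
  C_11 = (1.00)(0.85) − (-0.20)(-0.20) = 0.8100
  C_12 = −[(-0.15)(0.85) − (-0.20)(-0.25)] = 0.1775
  C_13 = (-0.15)(-0.20) − (1.00)(-0.25) = 0.2800
  C_21 = −[(-0.25)(0.85) − (-0.20)(-0.20)] = 0.2525
  C_22 = (1.00)(0.85) − (-0.20)(-0.25) = 0.8000
  C_23 = −[(1.00)(-0.20) − (-0.25)(-0.25)] = 0.2625
  C_31 = (-0.25)(-0.20) − (-0.20)(1.00) = 0.2500
  C_32 = −[(1.00)(-0.20) − (-0.20)(-0.15)] = 0.2300
  C_33 = (1.00)(1.00) − (-0.25)(-0.15) = 0.9625
det(I−A) = Σ_j (I−A)_1j·C_1j = (1.00)(0.8100) + (-0.25)(0.1775) + (-0.20)(0.2800) = 0.709625
adj(I−A) = Cᵀ =
  [ 0.8100   0.2525   0.2500]
  [ 0.1775   0.8000   0.2300]
  [ 0.2800   0.2625   0.9625]
(I − A)⁻¹ = adj(I−A) / det(I−A) ≈
  [   1.1414     0.3558     0.3523]
  [   0.2501     1.1274     0.3241]
  [   0.3946     0.3699     1.3564]
x = (I − A)⁻¹ d = adj(I−A)·d / det(I−A), with det(I−A) = 0.709625:
  x_S = (0.8100·1075 + 0.2525·1225 + 0.2500·725) / 0.709625 = 1361.3125 / 0.709625 ≈ 1918.35
  x_C = (0.1775·1075 + 0.8000·1225 + 0.2300·725) / 0.709625 = 1337.5625 / 0.709625 ≈ 1884.89
  x_B = (0.2800·1075 + 0.2625·1225 + 0.9625·725) / 0.709625 = 1320.375 / 0.709625 ≈ 1860.67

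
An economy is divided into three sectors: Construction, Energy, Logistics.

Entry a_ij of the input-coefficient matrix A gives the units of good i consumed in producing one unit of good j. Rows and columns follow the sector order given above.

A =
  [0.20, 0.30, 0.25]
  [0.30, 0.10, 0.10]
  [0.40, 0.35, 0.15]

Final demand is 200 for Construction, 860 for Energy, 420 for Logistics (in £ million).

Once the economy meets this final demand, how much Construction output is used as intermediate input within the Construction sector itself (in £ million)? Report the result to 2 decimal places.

I − A =
  [   0.80    -0.30    -0.25]
  [  -0.30     0.90    -0.10]
  [  -0.40    -0.35     0.85]
Cofactors of I−A, C_ij = (−1)^(i+j)·(minor ij) (rows/columns in the sector order above):
  C_11 = (0.90)(0.85) − (-0.10)(-0.35) = 0.7300
  C_12 = −[(-0.30)(0.85) − (-0.10)(-0.40)] = 0.2950
  C_13 = (-0.30)(-0.35) − (0.90)(-0.40) = 0.4650
  C_21 = −[(-0.30)(0.85) − (-0.25)(-0.35)] = 0.3425
  C_22 = (0.80)(0.85) − (-0.25)(-0.40) = 0.5800
  C_23 = −[(0.80)(-0.35) − (-0.30)(-0.40)] = 0.4000
  C_31 = (-0.30)(-0.10) − (-0.25)(0.90) = 0.2550
  C_32 = −[(0.80)(-0.10) − (-0.25)(-0.30)] = 0.1550
  C_33 = (0.80)(0.90) − (-0.30)(-0.30) = 0.6300
det(I−A) = Σ_j (I−A)_1j·C_1j = (0.80)(0.7300) + (-0.30)(0.2950) + (-0.25)(0.4650) = 0.37925
adj(I−A) = Cᵀ =
  [ 0.7300   0.3425   0.2550]
  [ 0.2950   0.5800   0.1550]
  [ 0.4650   0.4000   0.6300]
(I − A)⁻¹ = adj(I−A) / det(I−A) ≈
  [   1.9249     0.9031     0.6724]
  [   0.7779     1.5293     0.4087]
  [   1.2261     1.0547     1.6612]
First solve x = (I − A)⁻¹ d = adj(I−A)·d / det(I−A); in particular x_1 = (0.7300·200 + 0.3425·860 + 0.2550·420) / 0.37925 = 547.65 / 0.37925 ≈ 1444.0343.
Intermediate flow from 1 to 1: z_11 = a_11 · x_1 = 0.20 × 547.65 / 0.37925 = 109.53 / 0.37925 ≈ 288.81.

z_11 = 288.81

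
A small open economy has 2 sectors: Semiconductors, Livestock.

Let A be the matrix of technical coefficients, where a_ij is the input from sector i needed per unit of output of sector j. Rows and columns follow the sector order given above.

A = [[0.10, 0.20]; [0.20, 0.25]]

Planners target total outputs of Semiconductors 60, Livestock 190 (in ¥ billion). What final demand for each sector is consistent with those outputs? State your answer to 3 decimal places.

I − A =
  [   0.90    -0.20]
  [  -0.20     0.75]
d = (I − A) x:
  d_S = (+0.90)·60 + (-0.20)·190 = 16.000
  d_L = (-0.20)·60 + (+0.75)·190 = 130.500

d_S = 16.000, d_L = 130.500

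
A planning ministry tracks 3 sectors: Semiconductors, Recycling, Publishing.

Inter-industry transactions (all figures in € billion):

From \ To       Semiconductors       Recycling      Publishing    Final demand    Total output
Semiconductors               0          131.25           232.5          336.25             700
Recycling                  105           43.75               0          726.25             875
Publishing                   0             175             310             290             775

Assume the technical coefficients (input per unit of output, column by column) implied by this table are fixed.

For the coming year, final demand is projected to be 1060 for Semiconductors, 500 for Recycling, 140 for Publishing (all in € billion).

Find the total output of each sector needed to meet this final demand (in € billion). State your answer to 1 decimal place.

Technical coefficients a_ij = z_ij / X_j:
  a_11 = 0/700 = 0.00, a_21 = 105/700 = 0.15, a_31 = 0/700 = 0.00
  a_12 = 131.25/875 = 0.15, a_22 = 43.75/875 = 0.05, a_32 = 175/875 = 0.20
  a_13 = 232.5/775 = 0.30, a_23 = 0/775 = 0.00, a_33 = 310/775 = 0.40
I − A =
  [   1.00    -0.15    -0.30]
  [  -0.15     0.95     0.00]
  [   0.00    -0.20     0.60]
Cofactors of I−A, C_ij = (−1)^(i+j)·(minor ij) (rows/columns in the sector order above):
  C_11 = (0.95)(0.60) − (0.00)(-0.20) = 0.5700
  C_12 = −[(-0.15)(0.60) − (0.00)(0.00)] = 0.0900
  C_13 = (-0.15)(-0.20) − (0.95)(0.00) = 0.0300
  C_21 = −[(-0.15)(0.60) − (-0.30)(-0.20)] = 0.1500
  C_22 = (1.00)(0.60) − (-0.30)(0.00) = 0.6000
  C_23 = −[(1.00)(-0.20) − (-0.15)(0.00)] = 0.2000
  C_31 = (-0.15)(0.00) − (-0.30)(0.95) = 0.2850
  C_32 = −[(1.00)(0.00) − (-0.30)(-0.15)] = 0.0450
  C_33 = (1.00)(0.95) − (-0.15)(-0.15) = 0.9275
det(I−A) = Σ_j (I−A)_1j·C_1j = (1.00)(0.5700) + (-0.15)(0.0900) + (-0.30)(0.0300) = 0.5475
adj(I−A) = Cᵀ =
  [ 0.5700   0.1500   0.2850]
  [ 0.0900   0.6000   0.0450]
  [ 0.0300   0.2000   0.9275]
(I − A)⁻¹ = adj(I−A) / det(I−A) ≈
  [   1.0411     0.2740     0.5205]
  [   0.1644     1.0959     0.0822]
  [   0.0548     0.3653     1.6941]
x = (I − A)⁻¹ d = adj(I−A)·d / det(I−A), with det(I−A) = 0.5475:
  x_1 = (0.5700·1060 + 0.1500·500 + 0.2850·140) / 0.5475 = 719.10 / 0.5475 ≈ 1313.4
  x_2 = (0.0900·1060 + 0.6000·500 + 0.0450·140) / 0.5475 = 401.70 / 0.5475 ≈ 733.7
  x_3 = (0.0300·1060 + 0.2000·500 + 0.9275·140) / 0.5475 = 261.65 / 0.5475 ≈ 477.9

x_1 = 1313.4, x_2 = 733.7, x_3 = 477.9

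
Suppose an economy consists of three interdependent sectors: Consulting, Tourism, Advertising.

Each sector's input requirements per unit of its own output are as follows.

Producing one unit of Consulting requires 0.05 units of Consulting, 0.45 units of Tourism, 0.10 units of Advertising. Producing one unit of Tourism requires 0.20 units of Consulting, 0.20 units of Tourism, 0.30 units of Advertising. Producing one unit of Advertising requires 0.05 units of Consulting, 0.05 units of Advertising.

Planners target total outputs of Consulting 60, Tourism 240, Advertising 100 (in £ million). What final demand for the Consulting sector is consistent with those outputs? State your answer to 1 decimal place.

d_C = 4.0

I − A =
  [   0.95    -0.20    -0.05]
  [  -0.45     0.80     0.00]
  [  -0.10    -0.30     0.95]
d = (I − A) x:
  d_C = (+0.95)·60 + (-0.20)·240 + (-0.05)·100 = 4.0
  d_T = (-0.45)·60 + (+0.80)·240 + (+0.00)·100 = 165.0
  d_A = (-0.10)·60 + (-0.30)·240 + (+0.95)·100 = 17.0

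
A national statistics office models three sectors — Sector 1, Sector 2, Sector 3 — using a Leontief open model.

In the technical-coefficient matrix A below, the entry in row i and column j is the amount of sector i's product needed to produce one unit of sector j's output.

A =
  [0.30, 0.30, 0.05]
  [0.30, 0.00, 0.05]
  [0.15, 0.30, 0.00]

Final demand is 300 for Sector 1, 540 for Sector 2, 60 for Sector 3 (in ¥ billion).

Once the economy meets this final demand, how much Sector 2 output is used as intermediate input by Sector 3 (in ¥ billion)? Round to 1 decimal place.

z_23 = 21.0

I − A =
  [   0.70    -0.30    -0.05]
  [  -0.30     1.00    -0.05]
  [  -0.15    -0.30     1.00]
Cofactors of I−A, C_ij = (−1)^(i+j)·(minor ij) (rows/columns in the sector order above):
  C_11 = (1.00)(1.00) − (-0.05)(-0.30) = 0.9850
  C_12 = −[(-0.30)(1.00) − (-0.05)(-0.15)] = 0.3075
  C_13 = (-0.30)(-0.30) − (1.00)(-0.15) = 0.2400
  C_21 = −[(-0.30)(1.00) − (-0.05)(-0.30)] = 0.3150
  C_22 = (0.70)(1.00) − (-0.05)(-0.15) = 0.6925
  C_23 = −[(0.70)(-0.30) − (-0.30)(-0.15)] = 0.2550
  C_31 = (-0.30)(-0.05) − (-0.05)(1.00) = 0.0650
  C_32 = −[(0.70)(-0.05) − (-0.05)(-0.30)] = 0.0500
  C_33 = (0.70)(1.00) − (-0.30)(-0.30) = 0.6100
det(I−A) = Σ_j (I−A)_1j·C_1j = (0.70)(0.9850) + (-0.30)(0.3075) + (-0.05)(0.2400) = 0.58525
adj(I−A) = Cᵀ =
  [ 0.9850   0.3150   0.0650]
  [ 0.3075   0.6925   0.0500]
  [ 0.2400   0.2550   0.6100]
(I − A)⁻¹ = adj(I−A) / det(I−A) ≈
  [   1.6830     0.5382     0.1111]
  [   0.5254     1.1833     0.0854]
  [   0.4101     0.4357     1.0423]
First solve x = (I − A)⁻¹ d = adj(I−A)·d / det(I−A); in particular x_3 = (0.2400·300 + 0.2550·540 + 0.6100·60) / 0.58525 = 246.30 / 0.58525 ≈ 420.846.
Intermediate flow from 2 to 3: z_23 = a_23 · x_3 = 0.05 × 246.30 / 0.58525 = 12.315 / 0.58525 ≈ 21.0.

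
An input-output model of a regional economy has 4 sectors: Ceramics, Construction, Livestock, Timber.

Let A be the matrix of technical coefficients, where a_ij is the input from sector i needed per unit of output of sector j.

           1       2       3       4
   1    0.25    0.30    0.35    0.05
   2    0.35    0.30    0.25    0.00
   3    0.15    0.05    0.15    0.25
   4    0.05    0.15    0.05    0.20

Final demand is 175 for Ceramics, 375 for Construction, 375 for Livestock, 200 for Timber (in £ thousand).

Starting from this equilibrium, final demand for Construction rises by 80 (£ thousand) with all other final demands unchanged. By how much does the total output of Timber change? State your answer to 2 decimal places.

I − A =
  [   0.75    -0.30    -0.35    -0.05]
  [  -0.35     0.70    -0.25     0.00]
  [  -0.15    -0.05     0.85    -0.25]
  [  -0.05    -0.15    -0.05     0.80]
Compute the cofactors C_ij = (−1)^(i+j)·(3×3 minor ij) of I−A; the adjugate is their transpose:
adj(I−A) = Cᵀ =
  [ 0.447875   0.233875   0.259625   0.109125]
  [ 0.266750   0.451750   0.248250   0.094250]
  [ 0.119875   0.098875   0.331625   0.111125]
  [ 0.085500   0.105500   0.083500   0.293500]
det(I−A) = Σ_j (I−A)_1j·C_1j = (0.75)(0.447875) + (-0.30)(0.266750) + (-0.35)(0.119875) + (-0.05)(0.085500) = 0.20965
(I − A)⁻¹ = adj(I−A) / det(I−A) ≈
  [   2.1363     1.1155     1.2384     0.5205]
  [   1.2724     2.1548     1.1841     0.4496]
  [   0.5718     0.4716     1.5818     0.5301]
  [   0.4078     0.5032     0.3983     1.4000]
Δx = (I − A)⁻¹ Δd with Δd having +80 in the Construction component and 0 elsewhere.
So Δx_4 = L_42 · (+80), where L_42 = adj(I−A)_42 / det(I−A) = 0.105500 / 0.20965.
Δx_4 = 0.105500 × (+80) / 0.20965 = 8.44 / 0.20965 ≈ 40.26.

Δx_4 = 40.26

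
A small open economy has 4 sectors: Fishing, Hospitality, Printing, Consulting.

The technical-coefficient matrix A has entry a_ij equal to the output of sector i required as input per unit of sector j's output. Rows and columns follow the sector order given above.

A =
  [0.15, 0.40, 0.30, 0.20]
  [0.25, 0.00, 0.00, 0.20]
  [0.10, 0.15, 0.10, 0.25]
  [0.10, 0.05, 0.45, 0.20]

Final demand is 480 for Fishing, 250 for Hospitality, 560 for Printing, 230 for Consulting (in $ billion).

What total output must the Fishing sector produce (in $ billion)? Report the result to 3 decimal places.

x_1 = 1816.537

I − A =
  [   0.85    -0.40    -0.30    -0.20]
  [  -0.25     1.00     0.00    -0.20]
  [  -0.10    -0.15     0.90    -0.25]
  [  -0.10    -0.05    -0.45     0.80]
Compute the cofactors C_ij = (−1)^(i+j)·(3×3 minor ij) of I−A; the adjugate is their transpose:
adj(I−A) = Cᵀ =
  [ 0.585000   0.305250   0.363000   0.336000]
  [ 0.178875   0.457875   0.165000   0.210750]
  [ 0.140125   0.152625   0.561000   0.248500]
  [ 0.163125   0.152625   0.371250   0.633750]
det(I−A) = Σ_j (I−A)_1j·C_1j = (0.85)(0.585000) + (-0.40)(0.178875) + (-0.30)(0.140125) + (-0.20)(0.163125) = 0.3510375
(I − A)⁻¹ = adj(I−A) / det(I−A) ≈
  [   1.6665     0.8696     1.0341     0.9572]
  [   0.5096     1.3043     0.4700     0.6004]
  [   0.3992     0.4348     1.5981     0.7079]
  [   0.4647     0.4348     1.0576     1.8054]
x = (I − A)⁻¹ d = adj(I−A)·d / det(I−A), with det(I−A) = 0.3510375:
  x_1 = (0.585000·480 + 0.305250·250 + 0.363000·560 + 0.336000·230) / 0.3510375 = 637.6725 / 0.3510375 ≈ 1816.537
  x_2 = (0.178875·480 + 0.457875·250 + 0.165000·560 + 0.210750·230) / 0.3510375 = 341.20125 / 0.3510375 ≈ 971.979
  x_3 = (0.140125·480 + 0.152625·250 + 0.561000·560 + 0.248500·230) / 0.3510375 = 476.73125 / 0.3510375 ≈ 1358.064
  x_4 = (0.163125·480 + 0.152625·250 + 0.371250·560 + 0.633750·230) / 0.3510375 = 470.11875 / 0.3510375 ≈ 1339.227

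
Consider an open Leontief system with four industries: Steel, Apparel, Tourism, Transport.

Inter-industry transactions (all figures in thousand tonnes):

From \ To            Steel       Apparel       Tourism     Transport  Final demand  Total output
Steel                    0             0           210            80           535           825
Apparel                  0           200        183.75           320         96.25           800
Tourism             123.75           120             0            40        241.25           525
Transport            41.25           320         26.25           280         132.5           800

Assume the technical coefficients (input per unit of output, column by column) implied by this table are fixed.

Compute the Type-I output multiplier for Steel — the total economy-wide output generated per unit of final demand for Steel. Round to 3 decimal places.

m_1 = 1.793

Technical coefficients a_ij = z_ij / X_j:
  a_11 = 0/825 = 0.00, a_21 = 0/825 = 0.00, a_31 = 123.75/825 = 0.15, a_41 = 41.25/825 = 0.05
  a_12 = 0/800 = 0.00, a_22 = 200/800 = 0.25, a_32 = 120/800 = 0.15, a_42 = 320/800 = 0.40
  a_13 = 210/525 = 0.40, a_23 = 183.75/525 = 0.35, a_33 = 0/525 = 0.00, a_43 = 26.25/525 = 0.05
  a_14 = 80/800 = 0.10, a_24 = 320/800 = 0.40, a_34 = 40/800 = 0.05, a_44 = 280/800 = 0.35
I − A =
  [   1.00     0.00    -0.40    -0.10]
  [   0.00     0.75    -0.35    -0.40]
  [  -0.15    -0.15     1.00    -0.05]
  [  -0.05    -0.40    -0.05     0.65]
Compute the cofactors C_ij = (−1)^(i+j)·(3×3 minor ij) of I−A; the adjugate is their transpose:
adj(I−A) = Cᵀ =
  [ 0.28150   0.08775   0.14875   0.10875]
  [ 0.05800   0.60175   0.25375   0.39875]
  [ 0.05400   0.12275   0.32375   0.10875]
  [ 0.06150   0.38650   0.19250   0.65250]
det(I−A) = Σ_j (I−A)_1j·C_1j = (1.00)(0.28150) + (0.00)(0.05800) + (-0.40)(0.05400) + (-0.10)(0.06150) = 0.25375
(I − A)⁻¹ = adj(I−A) / det(I−A) ≈
  [   1.1094     0.3458     0.5862     0.4286]
  [   0.2286     2.3714     1.0000     1.5714]
  [   0.2128     0.4837     1.2759     0.4286]
  [   0.2424     1.5232     0.7586     2.5714]
The output multiplier for sector j is the column-j sum of the Leontief inverse (I − A)⁻¹ = adj(I−A) / det(I−A).
Column 1 of adj(I−A): (0.28150, 0.05800, 0.05400, 0.06150); det(I−A) = 0.25375.
m_1 = (0.28150 + 0.05800 + 0.05400 + 0.06150) / 0.25375 = 0.455 / 0.25375 ≈ 1.793.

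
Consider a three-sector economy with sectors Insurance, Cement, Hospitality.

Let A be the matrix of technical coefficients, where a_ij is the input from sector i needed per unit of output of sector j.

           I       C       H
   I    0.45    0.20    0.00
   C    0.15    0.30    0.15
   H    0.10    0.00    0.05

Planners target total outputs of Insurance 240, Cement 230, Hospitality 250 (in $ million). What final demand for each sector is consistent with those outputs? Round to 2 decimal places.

d_I = 86.00, d_C = 87.50, d_H = 213.50

I − A =
  [   0.55    -0.20     0.00]
  [  -0.15     0.70    -0.15]
  [  -0.10     0.00     0.95]
d = (I − A) x:
  d_I = (+0.55)·240 + (-0.20)·230 + (+0.00)·250 = 86.00
  d_C = (-0.15)·240 + (+0.70)·230 + (-0.15)·250 = 87.50
  d_H = (-0.10)·240 + (+0.00)·230 + (+0.95)·250 = 213.50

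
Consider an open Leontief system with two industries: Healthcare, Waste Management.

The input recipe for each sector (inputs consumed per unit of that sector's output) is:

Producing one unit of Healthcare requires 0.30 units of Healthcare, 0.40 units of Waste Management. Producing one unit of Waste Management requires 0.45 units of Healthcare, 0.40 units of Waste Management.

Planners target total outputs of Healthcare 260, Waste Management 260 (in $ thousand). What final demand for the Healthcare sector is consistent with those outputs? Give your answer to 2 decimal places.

d_H = 65.00

I − A =
  [   0.70    -0.45]
  [  -0.40     0.60]
d = (I − A) x:
  d_H = (+0.70)·260 + (-0.45)·260 = 65.00
  d_W = (-0.40)·260 + (+0.60)·260 = 52.00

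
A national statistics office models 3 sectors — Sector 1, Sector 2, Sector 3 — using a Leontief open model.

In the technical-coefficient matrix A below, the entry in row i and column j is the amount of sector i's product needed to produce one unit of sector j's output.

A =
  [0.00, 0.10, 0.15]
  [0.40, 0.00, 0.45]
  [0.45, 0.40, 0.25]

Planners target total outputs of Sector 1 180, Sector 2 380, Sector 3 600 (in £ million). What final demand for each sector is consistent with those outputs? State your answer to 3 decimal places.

I − A =
  [   1.00    -0.10    -0.15]
  [  -0.40     1.00    -0.45]
  [  -0.45    -0.40     0.75]
d = (I − A) x:
  d_1 = (+1.00)·180 + (-0.10)·380 + (-0.15)·600 = 52.000
  d_2 = (-0.40)·180 + (+1.00)·380 + (-0.45)·600 = 38.000
  d_3 = (-0.45)·180 + (-0.40)·380 + (+0.75)·600 = 217.000

d_1 = 52.000, d_2 = 38.000, d_3 = 217.000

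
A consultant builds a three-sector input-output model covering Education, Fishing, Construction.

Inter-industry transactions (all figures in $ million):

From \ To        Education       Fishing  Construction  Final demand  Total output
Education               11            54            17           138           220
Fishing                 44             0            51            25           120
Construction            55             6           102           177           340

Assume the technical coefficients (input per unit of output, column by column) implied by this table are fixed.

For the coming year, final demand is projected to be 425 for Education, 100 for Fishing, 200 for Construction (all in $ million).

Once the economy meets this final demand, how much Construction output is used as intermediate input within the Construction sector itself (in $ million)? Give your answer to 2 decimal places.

z_CC = 158.50

Technical coefficients a_ij = z_ij / X_j:
  a_EE = 11/220 = 0.05, a_FE = 44/220 = 0.20, a_CE = 55/220 = 0.25
  a_EF = 54/120 = 0.45, a_FF = 0/120 = 0.00, a_CF = 6/120 = 0.05
  a_EC = 17/340 = 0.05, a_FC = 51/340 = 0.15, a_CC = 102/340 = 0.30
I − A =
  [   0.95    -0.45    -0.05]
  [  -0.20     1.00    -0.15]
  [  -0.25    -0.05     0.70]
Cofactors of I−A, C_ij = (−1)^(i+j)·(minor ij) (rows/columns in the sector order above):
  C_11 = (1.00)(0.70) − (-0.15)(-0.05) = 0.6925
  C_12 = −[(-0.20)(0.70) − (-0.15)(-0.25)] = 0.1775
  C_13 = (-0.20)(-0.05) − (1.00)(-0.25) = 0.2600
  C_21 = −[(-0.45)(0.70) − (-0.05)(-0.05)] = 0.3175
  C_22 = (0.95)(0.70) − (-0.05)(-0.25) = 0.6525
  C_23 = −[(0.95)(-0.05) − (-0.45)(-0.25)] = 0.1600
  C_31 = (-0.45)(-0.15) − (-0.05)(1.00) = 0.1175
  C_32 = −[(0.95)(-0.15) − (-0.05)(-0.20)] = 0.1525
  C_33 = (0.95)(1.00) − (-0.45)(-0.20) = 0.8600
det(I−A) = Σ_j (I−A)_1j·C_1j = (0.95)(0.6925) + (-0.45)(0.1775) + (-0.05)(0.2600) = 0.5650
adj(I−A) = Cᵀ =
  [ 0.6925   0.3175   0.1175]
  [ 0.1775   0.6525   0.1525]
  [ 0.2600   0.1600   0.8600]
(I − A)⁻¹ = adj(I−A) / det(I−A) ≈
  [   1.2257     0.5619     0.2080]
  [   0.3142     1.1549     0.2699]
  [   0.4602     0.2832     1.5221]
First solve x = (I − A)⁻¹ d = adj(I−A)·d / det(I−A); in particular x_C = (0.2600·425 + 0.1600·100 + 0.8600·200) / 0.5650 = 298.50 / 0.5650 ≈ 528.3186.
Intermediate flow from C to C: z_CC = a_CC · x_C = 0.30 × 298.50 / 0.5650 = 89.55 / 0.5650 ≈ 158.50.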